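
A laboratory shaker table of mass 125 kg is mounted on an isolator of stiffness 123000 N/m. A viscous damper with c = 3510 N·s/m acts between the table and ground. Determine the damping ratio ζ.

ω_n = √(k/m) = √(123000/125) = 31.37 rad/s.
Critical damping c_c = 2√(k·m) = 2√(123000 × 125) = 7842 N·s/m, so ζ = c/c_c = 3510/7842 = 0.4476.

0.448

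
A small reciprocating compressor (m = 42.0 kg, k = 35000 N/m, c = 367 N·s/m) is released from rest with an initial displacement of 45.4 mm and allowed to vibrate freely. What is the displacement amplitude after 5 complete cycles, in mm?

ζ = c/(2√(km)) = 367/(2√(35000 × 42.0)) = 367/2425 = 0.1513.
Logarithmic decrement δ = 2πζ/√(1 − ζ²) = 2π × 0.1513/√(1 − 0.0229) = 0.9620.
After n cycles, x_n/x₀ = e^(−nδ), so x_5 = 45.4 × e^(−5 × 0.9620) = 45.4 × 0.008147 = 0.3699 mm.

0.370 mm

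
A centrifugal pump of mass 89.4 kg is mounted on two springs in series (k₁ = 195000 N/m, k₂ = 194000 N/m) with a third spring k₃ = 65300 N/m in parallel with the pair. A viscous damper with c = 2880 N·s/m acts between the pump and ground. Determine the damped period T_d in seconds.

0.159 s

Series pair: k_s = k₁k₂/(k₁+k₂) = (195000)(194000)/(195000 + 194000) = 97250 N/m. In parallel with k₃: k_eq = 97250 + 65300 = 162500 N/m.
ω_n = √(k_eq/m) = √(162500/89.4) = 42.64 rad/s.
Critical damping c_c = 2√(k_eq·m) = 2√(162500 × 89.4) = 7624 N·s/m, so ζ = c/c_c = 2880/7624 = 0.3777.
ω_d = ω_n√(1 − ζ²) = 42.64 × √(1 − 0.143) = 39.48 rad/s.
T_d = 2π/ω_d = 0.1591 s.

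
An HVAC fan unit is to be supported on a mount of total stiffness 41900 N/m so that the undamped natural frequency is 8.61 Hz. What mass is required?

14.3 kg

ω_n = 2πf_n = 2π × 8.61 = 54.10 rad/s.
m = k/ω_n² = 41900/54.10² = 41900/2927 = 14.32 kg.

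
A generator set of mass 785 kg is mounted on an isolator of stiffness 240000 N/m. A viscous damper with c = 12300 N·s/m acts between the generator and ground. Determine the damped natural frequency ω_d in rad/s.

ω_n = √(k/m) = √(240000/785) = 17.49 rad/s.
Critical damping c_c = 2√(k·m) = 2√(240000 × 785) = 27450 N·s/m, so ζ = c/c_c = 12300/27450 = 0.4481.
ω_d = ω_n√(1 − ζ²) = 17.49 × √(1 − 0.201) = 15.63 rad/s.

15.6 rad/s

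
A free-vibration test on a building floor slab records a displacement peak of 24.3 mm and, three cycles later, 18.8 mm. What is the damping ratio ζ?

Logarithmic decrement δ = (1/n)·ln(x₀/x_n) = (1/3)·ln(24.3/18.8) = (1/3)·ln(1.293) = 0.08554.
ζ = δ/√(4π² + δ²) = 0.08554/√(39.48 + 0.00732) = 0.08554/6.284 = 0.01361.

0.0136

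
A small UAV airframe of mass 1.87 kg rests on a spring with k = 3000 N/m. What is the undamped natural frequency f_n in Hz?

ω_n = √(k/m) = √(3000/1.87) = √1604 = 40.05 rad/s.
f_n = ω_n/(2π) = 40.05/6.283 = 6.375 Hz.

6.37 Hz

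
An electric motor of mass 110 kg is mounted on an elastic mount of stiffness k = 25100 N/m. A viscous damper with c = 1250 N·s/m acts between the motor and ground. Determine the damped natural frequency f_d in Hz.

2.23 Hz

ω_n = √(k/m) = √(25100/110) = 15.11 rad/s.
Critical damping c_c = 2√(k·m) = 2√(25100 × 110) = 3323 N·s/m, so ζ = c/c_c = 1250/3323 = 0.3761.
ω_d = ω_n√(1 − ζ²) = 15.11 × √(1 − 0.141) = 14.00 rad/s.
f_d = ω_d/(2π) = 2.228 Hz.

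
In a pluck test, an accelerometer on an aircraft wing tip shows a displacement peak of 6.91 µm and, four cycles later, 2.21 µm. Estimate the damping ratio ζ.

0.0453

Logarithmic decrement δ = (1/n)·ln(x₀/x_n) = (1/4)·ln(6.91/2.21) = (1/4)·ln(3.127) = 0.2850.
ζ = δ/√(4π² + δ²) = 0.2850/√(39.48 + 0.0812) = 0.2850/6.290 = 0.04531.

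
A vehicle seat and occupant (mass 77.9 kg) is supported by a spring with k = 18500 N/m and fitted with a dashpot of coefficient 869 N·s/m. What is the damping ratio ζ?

ω_n = √(k/m) = √(18500/77.9) = 15.41 rad/s.
Critical damping c_c = 2√(k·m) = 2√(18500 × 77.9) = 2401 N·s/m, so ζ = c/c_c = 869/2401 = 0.3619.

0.362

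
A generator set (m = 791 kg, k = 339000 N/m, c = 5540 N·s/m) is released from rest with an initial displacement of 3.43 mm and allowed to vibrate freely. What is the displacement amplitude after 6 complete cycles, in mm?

ζ = c/(2√(km)) = 5540/(2√(339000 × 791)) = 5540/32750 = 0.1692.
Logarithmic decrement δ = 2πζ/√(1 − ζ²) = 2π × 0.1692/√(1 − 0.0286) = 1.078.
After n cycles, x_n/x₀ = e^(−nδ), so x_6 = 3.43 × e^(−6 × 1.078) = 3.43 × 0.001549 = 0.005312 mm.

0.00531 mm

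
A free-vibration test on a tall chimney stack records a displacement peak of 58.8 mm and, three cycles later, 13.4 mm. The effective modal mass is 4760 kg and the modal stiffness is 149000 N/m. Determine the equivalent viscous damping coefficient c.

Logarithmic decrement δ = (1/n)·ln(x₀/x_n) = (1/3)·ln(58.8/13.4) = (1/3)·ln(4.388) = 0.4930.
ζ = δ/√(4π² + δ²) = 0.4930/√(39.48 + 0.243) = 0.4930/6.302 = 0.07822.
c = ζ · 2√(km) = 0.07822 × 2√(149000 × 4760) = 0.07822 × 53260 = 4166 N·s/m.

4170 N·s/m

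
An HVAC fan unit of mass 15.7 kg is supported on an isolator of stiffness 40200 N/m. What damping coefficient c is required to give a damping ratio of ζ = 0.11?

175 N·s/m

c_c = 2√(k·m) = 2√(40200 × 15.7) = 1589 N·s/m.
c = ζ·c_c = 0.11 × 1589 = 174.8 N·s/m.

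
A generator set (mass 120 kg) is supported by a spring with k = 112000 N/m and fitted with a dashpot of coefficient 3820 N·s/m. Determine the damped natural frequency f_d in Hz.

4.15 Hz

ω_n = √(k/m) = √(112000/120) = 30.55 rad/s.
Critical damping c_c = 2√(k·m) = 2√(112000 × 120) = 7332 N·s/m, so ζ = c/c_c = 3820/7332 = 0.5210.
ω_d = ω_n√(1 − ζ²) = 30.55 × √(1 − 0.271) = 26.08 rad/s.
f_d = ω_d/(2π) = 4.150 Hz.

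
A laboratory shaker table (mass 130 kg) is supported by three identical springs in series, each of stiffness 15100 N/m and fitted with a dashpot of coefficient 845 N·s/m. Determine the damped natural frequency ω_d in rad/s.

Series springs: 1/k_eq = 3/15100, so k_eq = 15100/3 = 5033 N/m.
ω_n = √(k_eq/m) = √(5033/130) = 6.222 rad/s.
Critical damping c_c = 2√(k_eq·m) = 2√(5033 × 130) = 1618 N·s/m, so ζ = c/c_c = 845/1618 = 0.5223.
ω_d = ω_n√(1 − ζ²) = 6.222 × √(1 − 0.273) = 5.306 rad/s.

5.31 rad/s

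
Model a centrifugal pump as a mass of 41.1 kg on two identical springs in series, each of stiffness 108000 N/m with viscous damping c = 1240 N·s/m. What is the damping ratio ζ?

Series springs: 1/k_eq = 2/108000, so k_eq = 108000/2 = 54000 N/m.
ω_n = √(k_eq/m) = √(54000/41.1) = 36.25 rad/s.
Critical damping c_c = 2√(k_eq·m) = 2√(54000 × 41.1) = 2980 N·s/m, so ζ = c/c_c = 1240/2980 = 0.4162.

0.416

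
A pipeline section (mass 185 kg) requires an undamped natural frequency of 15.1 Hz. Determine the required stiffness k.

ω_n = 2πf_n = 2π × 15.1 = 94.88 rad/s.
k = m·ω_n² = 185 × 94.88² = 185 × 9001 = 1665000 N/m.

1670000 N/m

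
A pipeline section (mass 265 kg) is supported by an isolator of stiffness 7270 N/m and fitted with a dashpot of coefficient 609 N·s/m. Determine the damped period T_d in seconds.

ω_n = √(k/m) = √(7270/265) = 5.238 rad/s.
Critical damping c_c = 2√(k·m) = 2√(7270 × 265) = 2776 N·s/m, so ζ = c/c_c = 609/2776 = 0.2194.
ω_d = ω_n√(1 − ζ²) = 5.238 × √(1 − 0.0481) = 5.110 rad/s.
T_d = 2π/ω_d = 1.230 s.

1.23 s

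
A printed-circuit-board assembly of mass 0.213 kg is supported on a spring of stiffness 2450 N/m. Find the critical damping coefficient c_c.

c_c = 2√(k·m) = 2√(2450 × 0.213) = 2 × 22.84 = 45.69 N·s/m.

45.7 N·s/m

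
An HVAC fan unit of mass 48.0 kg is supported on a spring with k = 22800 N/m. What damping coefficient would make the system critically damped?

2090 N·s/m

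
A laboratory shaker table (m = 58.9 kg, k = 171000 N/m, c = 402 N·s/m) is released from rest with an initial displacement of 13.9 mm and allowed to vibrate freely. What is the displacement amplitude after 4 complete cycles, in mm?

ζ = c/(2√(km)) = 402/(2√(171000 × 58.9)) = 402/6347 = 0.06333.
Logarithmic decrement δ = 2πζ/√(1 − ζ²) = 2π × 0.06333/√(1 − 0.00401) = 0.3987.
After n cycles, x_n/x₀ = e^(−nδ), so x_4 = 13.9 × e^(−4 × 0.3987) = 13.9 × 0.2029 = 2.821 mm.

2.82 mm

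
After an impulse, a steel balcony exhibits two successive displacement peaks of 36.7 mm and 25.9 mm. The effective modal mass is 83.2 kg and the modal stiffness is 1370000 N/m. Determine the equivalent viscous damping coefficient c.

1180 N·s/m

Logarithmic decrement δ = (1/n)·ln(x₀/x_n) = (1/1)·ln(36.7/25.9) = (1/1)·ln(1.417) = 0.3485.
ζ = δ/√(4π² + δ²) = 0.3485/√(39.48 + 0.121) = 0.3485/6.293 = 0.05539.
c = ζ · 2√(km) = 0.05539 × 2√(1370000 × 83.2) = 0.05539 × 21350 = 1183 N·s/m.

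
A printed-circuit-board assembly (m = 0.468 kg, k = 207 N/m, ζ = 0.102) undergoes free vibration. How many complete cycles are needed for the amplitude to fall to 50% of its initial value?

Logarithmic decrement δ = 2πζ/√(1 − ζ²) = 2π × 0.1020/√(1 − 0.0104) = 0.6442.
x_n/x₀ = e^(−nδ) ≤ 0.5; take ln: n ≥ ln(1/0.5)/δ = 0.6931/0.6442 = 1.076.
So 2 complete cycles are required.

2 cycles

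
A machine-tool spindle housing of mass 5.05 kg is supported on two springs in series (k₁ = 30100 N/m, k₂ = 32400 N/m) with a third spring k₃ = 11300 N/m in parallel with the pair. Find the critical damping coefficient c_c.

737 N·s/m

Series pair: k_s = k₁k₂/(k₁+k₂) = (30100)(32400)/(30100 + 32400) = 15600 N/m. In parallel with k₃: k_eq = 15600 + 11300 = 26900 N/m.
c_c = 2√(k_eq·m) = 2√(26900 × 5.05) = 2 × 368.6 = 737.2 N·s/m.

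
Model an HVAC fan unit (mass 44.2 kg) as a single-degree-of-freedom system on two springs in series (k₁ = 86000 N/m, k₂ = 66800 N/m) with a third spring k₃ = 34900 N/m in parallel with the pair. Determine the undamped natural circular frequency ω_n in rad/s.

40.5 rad/s

Series pair: k_s = k₁k₂/(k₁+k₂) = (86000)(66800)/(86000 + 66800) = 37600 N/m. In parallel with k₃: k_eq = 37600 + 34900 = 72500 N/m.
ω_n = √(k_eq/m) = √(72500/44.2) = √1640 = 40.50 rad/s.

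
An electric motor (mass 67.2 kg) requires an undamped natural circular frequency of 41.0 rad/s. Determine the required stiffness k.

113000 N/m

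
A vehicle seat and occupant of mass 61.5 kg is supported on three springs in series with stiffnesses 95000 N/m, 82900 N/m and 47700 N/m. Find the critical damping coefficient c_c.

2380 N·s/m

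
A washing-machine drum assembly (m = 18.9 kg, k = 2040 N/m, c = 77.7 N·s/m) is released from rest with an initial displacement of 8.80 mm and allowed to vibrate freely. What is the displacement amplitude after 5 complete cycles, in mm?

ζ = c/(2√(km)) = 77.7/(2√(2040 × 18.9)) = 77.7/392.7 = 0.1979.
Logarithmic decrement δ = 2πζ/√(1 − ζ²) = 2π × 0.1979/√(1 − 0.0391) = 1.268.
After n cycles, x_n/x₀ = e^(−nδ), so x_5 = 8.80 × e^(−5 × 1.268) = 8.80 × 0.001762 = 0.01551 mm.

0.0155 mm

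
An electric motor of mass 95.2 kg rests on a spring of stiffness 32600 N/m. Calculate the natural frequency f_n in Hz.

2.95 Hz

ω_n = √(k/m) = √(32600/95.2) = √342.4 = 18.51 rad/s.
f_n = ω_n/(2π) = 18.51/6.283 = 2.945 Hz.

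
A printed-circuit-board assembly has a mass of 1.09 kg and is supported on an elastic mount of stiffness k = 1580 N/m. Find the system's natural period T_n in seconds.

0.165 s

ω_n = √(k/m) = √(1580/1.09) = √1450 = 38.07 rad/s.
T_n = 2π/ω_n = 6.283/38.07 = 0.1650 s.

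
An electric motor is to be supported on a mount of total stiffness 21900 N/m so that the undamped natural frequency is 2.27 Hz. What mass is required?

108 kg

ω_n = 2πf_n = 2π × 2.27 = 14.26 rad/s.
m = k/ω_n² = 21900/14.26² = 21900/203.4 = 107.7 kg.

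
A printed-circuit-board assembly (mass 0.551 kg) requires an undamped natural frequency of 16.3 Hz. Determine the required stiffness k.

5780 N/m

ω_n = 2πf_n = 2π × 16.3 = 102.4 rad/s.
k = m·ω_n² = 0.551 × 102.4² = 0.551 × 10490 = 5779 N/m.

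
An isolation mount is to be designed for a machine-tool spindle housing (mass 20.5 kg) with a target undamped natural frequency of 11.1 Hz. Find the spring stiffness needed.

99700 N/m

ω_n = 2πf_n = 2π × 11.1 = 69.74 rad/s.
k = m·ω_n² = 20.5 × 69.74² = 20.5 × 4864 = 99710 N/m.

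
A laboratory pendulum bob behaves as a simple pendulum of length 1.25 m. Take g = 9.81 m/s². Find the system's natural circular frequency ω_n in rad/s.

2.80 rad/s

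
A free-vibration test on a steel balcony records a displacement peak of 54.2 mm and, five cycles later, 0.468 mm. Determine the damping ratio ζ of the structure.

0.150

Logarithmic decrement δ = (1/n)·ln(x₀/x_n) = (1/5)·ln(54.2/0.468) = (1/5)·ln(115.8) = 0.9504.
ζ = δ/√(4π² + δ²) = 0.9504/√(39.48 + 0.903) = 0.9504/6.355 = 0.1496.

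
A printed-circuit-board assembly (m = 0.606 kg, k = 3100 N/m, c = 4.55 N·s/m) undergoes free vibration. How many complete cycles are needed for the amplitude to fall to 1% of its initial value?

ζ = c/(2√(km)) = 4.55/(2√(3100 × 0.606)) = 4.55/86.69 = 0.05249.
Logarithmic decrement δ = 2πζ/√(1 − ζ²) = 2π × 0.05249/√(1 − 0.00276) = 0.3303.
x_n/x₀ = e^(−nδ) ≤ 0.01; take ln: n ≥ ln(1/0.01)/δ = 4.605/0.3303 = 13.94.
So 14 complete cycles are required.

14 cycles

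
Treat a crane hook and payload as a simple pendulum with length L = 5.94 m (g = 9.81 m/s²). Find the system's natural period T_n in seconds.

4.89 s

For a simple pendulum ω_n = √(g/L) = √(9.81/5.94) = √1.652 = 1.285 rad/s.
T_n = 2π/ω_n = 6.283/1.285 = 4.889 s.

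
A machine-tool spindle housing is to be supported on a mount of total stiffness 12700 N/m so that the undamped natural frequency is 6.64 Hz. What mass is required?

ω_n = 2πf_n = 2π × 6.64 = 41.72 rad/s.
m = k/ω_n² = 12700/41.72² = 12700/1741 = 7.296 kg.

7.30 kg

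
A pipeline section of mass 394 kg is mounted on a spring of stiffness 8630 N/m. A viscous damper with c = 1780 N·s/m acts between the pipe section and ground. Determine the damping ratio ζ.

0.483

ω_n = √(k/m) = √(8630/394) = 4.680 rad/s.
Critical damping c_c = 2√(k·m) = 2√(8630 × 394) = 3688 N·s/m, so ζ = c/c_c = 1780/3688 = 0.4827.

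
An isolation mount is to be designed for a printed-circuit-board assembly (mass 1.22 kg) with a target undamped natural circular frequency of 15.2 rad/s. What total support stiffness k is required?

k = m·ω_n² = 1.22 × 15.20² = 1.22 × 231.0 = 281.9 N/m.

282 N/m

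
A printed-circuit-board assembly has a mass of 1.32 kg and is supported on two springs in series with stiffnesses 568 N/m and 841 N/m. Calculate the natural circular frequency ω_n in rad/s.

Series springs: 1/k_eq = 1/568 + 1/841 = 0.002950, so k_eq = 339.0 N/m.
ω_n = √(k_eq/m) = √(339.0/1.32) = √256.8 = 16.03 rad/s.

16.0 rad/s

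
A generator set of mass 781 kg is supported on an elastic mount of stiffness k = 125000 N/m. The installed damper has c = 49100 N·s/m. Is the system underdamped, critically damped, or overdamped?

overdamped

c_c = 2√(k·m) = 19760 N·s/m; ζ = c/c_c = 49100/19760 = 2.48.
Since ζ > 1 the system is overdamped.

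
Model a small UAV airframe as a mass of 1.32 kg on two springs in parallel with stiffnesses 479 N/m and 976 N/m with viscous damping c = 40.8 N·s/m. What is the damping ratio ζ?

0.465

Parallel springs add: k_eq = 479 + 976 = 1455 N/m.
ω_n = √(k_eq/m) = √(1455/1.32) = 33.20 rad/s.
Critical damping c_c = 2√(k_eq·m) = 2√(1455 × 1.32) = 87.65 N·s/m, so ζ = c/c_c = 40.8/87.65 = 0.4655.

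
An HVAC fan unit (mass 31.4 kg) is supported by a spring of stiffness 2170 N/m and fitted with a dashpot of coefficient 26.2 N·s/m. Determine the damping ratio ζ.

0.0502

ω_n = √(k/m) = √(2170/31.4) = 8.313 rad/s.
Critical damping c_c = 2√(k·m) = 2√(2170 × 31.4) = 522.1 N·s/m, so ζ = c/c_c = 26.2/522.1 = 0.05019.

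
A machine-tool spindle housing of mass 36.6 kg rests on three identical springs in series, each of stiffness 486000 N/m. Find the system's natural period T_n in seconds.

Series springs: 1/k_eq = 3/486000, so k_eq = 486000/3 = 162000 N/m.
ω_n = √(k_eq/m) = √(162000/36.6) = √4426 = 66.53 rad/s.
T_n = 2π/ω_n = 6.283/66.53 = 0.09444 s.

0.0944 s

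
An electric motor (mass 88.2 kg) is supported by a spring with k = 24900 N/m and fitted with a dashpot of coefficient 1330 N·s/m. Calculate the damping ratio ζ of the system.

ω_n = √(k/m) = √(24900/88.2) = 16.80 rad/s.
Critical damping c_c = 2√(k·m) = 2√(24900 × 88.2) = 2964 N·s/m, so ζ = c/c_c = 1330/2964 = 0.4487.

0.449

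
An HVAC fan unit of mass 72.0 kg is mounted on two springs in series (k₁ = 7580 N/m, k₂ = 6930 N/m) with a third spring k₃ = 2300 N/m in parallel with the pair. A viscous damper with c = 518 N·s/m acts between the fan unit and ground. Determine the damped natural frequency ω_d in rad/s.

Series pair: k_s = k₁k₂/(k₁+k₂) = (7580)(6930)/(7580 + 6930) = 3620 N/m. In parallel with k₃: k_eq = 3620 + 2300 = 5920 N/m.
ω_n = √(k_eq/m) = √(5920/72.0) = 9.068 rad/s.
Critical damping c_c = 2√(k_eq·m) = 2√(5920 × 72.0) = 1306 N·s/m, so ζ = c/c_c = 518/1306 = 0.3967.
ω_d = ω_n√(1 − ζ²) = 9.068 × √(1 − 0.157) = 8.324 rad/s.

8.32 rad/s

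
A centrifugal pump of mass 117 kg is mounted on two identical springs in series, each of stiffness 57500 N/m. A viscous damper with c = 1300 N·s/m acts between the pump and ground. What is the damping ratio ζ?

Series springs: 1/k_eq = 2/57500, so k_eq = 57500/2 = 28750 N/m.
ω_n = √(k_eq/m) = √(28750/117) = 15.68 rad/s.
Critical damping c_c = 2√(k_eq·m) = 2√(28750 × 117) = 3668 N·s/m, so ζ = c/c_c = 1300/3668 = 0.3544.

0.354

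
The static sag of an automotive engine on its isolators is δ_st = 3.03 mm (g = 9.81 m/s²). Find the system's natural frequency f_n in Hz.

ω_n = √(g/δ_st) = √(9.81/0.00303) = √3238 = 56.90 rad/s.
f_n = ω_n/(2π) = 56.90/6.283 = 9.056 Hz.

9.06 Hz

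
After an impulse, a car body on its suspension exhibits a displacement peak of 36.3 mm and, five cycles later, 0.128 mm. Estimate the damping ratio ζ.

Logarithmic decrement δ = (1/n)·ln(x₀/x_n) = (1/5)·ln(36.3/0.128) = (1/5)·ln(283.6) = 1.130.
ζ = δ/√(4π² + δ²) = 1.130/√(39.48 + 1.28) = 1.130/6.384 = 0.1769.

0.177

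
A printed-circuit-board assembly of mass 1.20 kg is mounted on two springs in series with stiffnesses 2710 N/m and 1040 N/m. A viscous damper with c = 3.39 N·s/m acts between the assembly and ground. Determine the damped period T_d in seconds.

Series springs: 1/k_eq = 1/2710 + 1/1040 = 0.001331, so k_eq = 751.6 N/m.
ω_n = √(k_eq/m) = √(751.6/1.20) = 25.03 rad/s.
Critical damping c_c = 2√(k_eq·m) = 2√(751.6 × 1.20) = 60.06 N·s/m, so ζ = c/c_c = 3.39/60.06 = 0.05644.
ω_d = ω_n√(1 − ζ²) = 25.03 × √(1 − 0.00319) = 24.99 rad/s.
T_d = 2π/ω_d = 0.2515 s.

0.251 s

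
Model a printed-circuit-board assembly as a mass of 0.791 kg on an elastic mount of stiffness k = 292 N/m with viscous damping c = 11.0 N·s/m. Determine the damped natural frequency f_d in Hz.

2.85 Hz

ω_n = √(k/m) = √(292.0/0.791) = 19.21 rad/s.
Critical damping c_c = 2√(k·m) = 2√(292.0 × 0.791) = 30.40 N·s/m, so ζ = c/c_c = 11.0/30.40 = 0.3619.
ω_d = ω_n√(1 − ζ²) = 19.21 × √(1 − 0.131) = 17.91 rad/s.
f_d = ω_d/(2π) = 2.851 Hz.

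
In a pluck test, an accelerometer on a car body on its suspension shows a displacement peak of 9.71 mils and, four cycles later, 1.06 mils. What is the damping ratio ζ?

Logarithmic decrement δ = (1/n)·ln(x₀/x_n) = (1/4)·ln(9.71/1.06) = (1/4)·ln(9.160) = 0.5537.
ζ = δ/√(4π² + δ²) = 0.5537/√(39.48 + 0.307) = 0.5537/6.308 = 0.08779.

0.0878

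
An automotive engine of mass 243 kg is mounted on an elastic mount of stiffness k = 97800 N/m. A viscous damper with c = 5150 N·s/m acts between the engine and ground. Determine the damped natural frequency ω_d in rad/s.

ω_n = √(k/m) = √(97800/243) = 20.06 rad/s.
Critical damping c_c = 2√(k·m) = 2√(97800 × 243) = 9750 N·s/m, so ζ = c/c_c = 5150/9750 = 0.5282.
ω_d = ω_n√(1 − ζ²) = 20.06 × √(1 − 0.279) = 17.03 rad/s.

17.0 rad/s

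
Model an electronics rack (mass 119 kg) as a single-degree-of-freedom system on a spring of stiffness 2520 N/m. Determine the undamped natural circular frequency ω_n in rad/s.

4.60 rad/s

ω_n = √(k/m) = √(2520/119) = √21.18 = 4.602 rad/s.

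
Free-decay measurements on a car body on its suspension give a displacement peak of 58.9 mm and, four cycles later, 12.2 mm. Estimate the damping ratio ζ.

Logarithmic decrement δ = (1/n)·ln(x₀/x_n) = (1/4)·ln(58.9/12.2) = (1/4)·ln(4.828) = 0.3936.
ζ = δ/√(4π² + δ²) = 0.3936/√(39.48 + 0.155) = 0.3936/6.296 = 0.06252.

0.0625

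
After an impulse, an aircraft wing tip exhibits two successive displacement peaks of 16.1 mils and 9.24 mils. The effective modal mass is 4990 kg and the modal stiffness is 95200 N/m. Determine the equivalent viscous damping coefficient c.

Logarithmic decrement δ = (1/n)·ln(x₀/x_n) = (1/1)·ln(16.1/9.24) = (1/1)·ln(1.742) = 0.5553.
ζ = δ/√(4π² + δ²) = 0.5553/√(39.48 + 0.308) = 0.5553/6.308 = 0.08803.
c = ζ · 2√(km) = 0.08803 × 2√(95200 × 4990) = 0.08803 × 43590 = 3837 N·s/m.

3840 N·s/m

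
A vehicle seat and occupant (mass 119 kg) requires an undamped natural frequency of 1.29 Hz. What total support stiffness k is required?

ω_n = 2πf_n = 2π × 1.29 = 8.105 rad/s.
k = m·ω_n² = 119 × 8.105² = 119 × 65.70 = 7818 N/m.

7820 N/m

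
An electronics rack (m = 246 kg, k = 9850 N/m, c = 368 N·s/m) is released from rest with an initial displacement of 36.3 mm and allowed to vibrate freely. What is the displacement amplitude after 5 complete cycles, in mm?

ζ = c/(2√(km)) = 368/(2√(9850 × 246)) = 368/3113 = 0.1182.
Logarithmic decrement δ = 2πζ/√(1 − ζ²) = 2π × 0.1182/√(1 − 0.0140) = 0.7479.
After n cycles, x_n/x₀ = e^(−nδ), so x_5 = 36.3 × e^(−5 × 0.7479) = 36.3 × 0.02376 = 0.8625 mm.

0.863 mm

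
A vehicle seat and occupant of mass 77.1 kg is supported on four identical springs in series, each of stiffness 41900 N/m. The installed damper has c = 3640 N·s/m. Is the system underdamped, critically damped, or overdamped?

overdamped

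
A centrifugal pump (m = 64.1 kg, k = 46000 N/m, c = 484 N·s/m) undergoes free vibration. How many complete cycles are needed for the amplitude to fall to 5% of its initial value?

4 cycles

ζ = c/(2√(km)) = 484/(2√(46000 × 64.1)) = 484/3434 = 0.1409.
Logarithmic decrement δ = 2πζ/√(1 − ζ²) = 2π × 0.1409/√(1 − 0.0199) = 0.8944.
x_n/x₀ = e^(−nδ) ≤ 0.05; take ln: n ≥ ln(1/0.05)/δ = 2.996/0.8944 = 3.349.
So 4 complete cycles are required.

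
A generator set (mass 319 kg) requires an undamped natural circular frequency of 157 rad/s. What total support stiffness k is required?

7860000 N/m

k = m·ω_n² = 319 × 157.0² = 319 × 24650 = 7863000 N/m.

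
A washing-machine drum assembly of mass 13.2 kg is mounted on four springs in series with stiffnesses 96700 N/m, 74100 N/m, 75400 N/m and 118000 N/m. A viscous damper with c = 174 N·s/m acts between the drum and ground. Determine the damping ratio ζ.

Series springs: 1/k_eq = 1/96700 + 1/74100 + 1/75400 + 1/118000 = 4.557×10^-5, so k_eq = 21940 N/m.
ω_n = √(k_eq/m) = √(21940/13.2) = 40.77 rad/s.
Critical damping c_c = 2√(k_eq·m) = 2√(21940 × 13.2) = 1076 N·s/m, so ζ = c/c_c = 174/1076 = 0.1617.

0.162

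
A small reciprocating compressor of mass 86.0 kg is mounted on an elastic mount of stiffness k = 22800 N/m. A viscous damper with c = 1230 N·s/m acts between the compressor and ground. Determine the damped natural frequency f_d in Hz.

2.33 Hz

ω_n = √(k/m) = √(22800/86.0) = 16.28 rad/s.
Critical damping c_c = 2√(k·m) = 2√(22800 × 86.0) = 2801 N·s/m, so ζ = c/c_c = 1230/2801 = 0.4392.
ω_d = ω_n√(1 − ζ²) = 16.28 × √(1 − 0.193) = 14.63 rad/s.
f_d = ω_d/(2π) = 2.328 Hz.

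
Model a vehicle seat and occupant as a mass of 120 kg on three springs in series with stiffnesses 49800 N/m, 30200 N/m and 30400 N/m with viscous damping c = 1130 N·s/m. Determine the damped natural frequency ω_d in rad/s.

8.64 rad/s

Series springs: 1/k_eq = 1/49800 + 1/30200 + 1/30400 = 8.609×10^-5, so k_eq = 11620 N/m.
ω_n = √(k_eq/m) = √(11620/120) = 9.839 rad/s.
Critical damping c_c = 2√(k_eq·m) = 2√(11620 × 120) = 2361 N·s/m, so ζ = c/c_c = 1130/2361 = 0.4786.
ω_d = ω_n√(1 − ζ²) = 9.839 × √(1 − 0.229) = 8.639 rad/s.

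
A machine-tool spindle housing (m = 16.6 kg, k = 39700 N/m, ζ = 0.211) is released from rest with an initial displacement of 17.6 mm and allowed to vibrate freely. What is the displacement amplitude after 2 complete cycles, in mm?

1.17 mm

Logarithmic decrement δ = 2πζ/√(1 − ζ²) = 2π × 0.2110/√(1 − 0.0445) = 1.356.
After n cycles, x_n/x₀ = e^(−nδ), so x_2 = 17.6 × e^(−2 × 1.356) = 17.6 × 0.06637 = 1.168 mm.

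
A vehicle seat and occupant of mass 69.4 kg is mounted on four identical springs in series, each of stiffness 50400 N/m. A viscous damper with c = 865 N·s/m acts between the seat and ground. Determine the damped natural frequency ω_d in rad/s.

11.9 rad/s

Series springs: 1/k_eq = 4/50400, so k_eq = 50400/4 = 12600 N/m.
ω_n = √(k_eq/m) = √(12600/69.4) = 13.47 rad/s.
Critical damping c_c = 2√(k_eq·m) = 2√(12600 × 69.4) = 1870 N·s/m, so ζ = c/c_c = 865/1870 = 0.4625.
ω_d = ω_n√(1 − ζ²) = 13.47 × √(1 − 0.214) = 11.95 rad/s.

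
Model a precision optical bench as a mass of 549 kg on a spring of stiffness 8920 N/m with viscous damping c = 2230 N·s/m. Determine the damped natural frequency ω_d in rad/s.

ω_n = √(k/m) = √(8920/549) = 4.031 rad/s.
Critical damping c_c = 2√(k·m) = 2√(8920 × 549) = 4426 N·s/m, so ζ = c/c_c = 2230/4426 = 0.5039.
ω_d = ω_n√(1 − ζ²) = 4.031 × √(1 − 0.254) = 3.482 rad/s.

3.48 rad/s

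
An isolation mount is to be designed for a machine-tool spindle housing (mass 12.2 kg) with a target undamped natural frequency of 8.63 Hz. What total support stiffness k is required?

35900 N/m

ω_n = 2πf_n = 2π × 8.63 = 54.22 rad/s.
k = m·ω_n² = 12.2 × 54.22² = 12.2 × 2940 = 35870 N/m.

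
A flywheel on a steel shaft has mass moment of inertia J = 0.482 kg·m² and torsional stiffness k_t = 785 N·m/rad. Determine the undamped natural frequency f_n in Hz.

ω_n = √(k_t/J) = √(785/0.482) = √1629 = 40.36 rad/s.
f_n = ω_n/(2π) = 40.36/6.283 = 6.423 Hz.

6.42 Hz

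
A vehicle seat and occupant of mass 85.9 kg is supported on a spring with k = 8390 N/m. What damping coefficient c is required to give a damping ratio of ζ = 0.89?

1510 N·s/m

c_c = 2√(k·m) = 2√(8390 × 85.9) = 1698 N·s/m.
c = ζ·c_c = 0.89 × 1698 = 1511 N·s/m.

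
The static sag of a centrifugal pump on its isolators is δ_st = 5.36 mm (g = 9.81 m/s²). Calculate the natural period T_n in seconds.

0.147 s

ω_n = √(g/δ_st) = √(9.81/0.00536) = √1830 = 42.78 rad/s.
T_n = 2π/ω_n = 6.283/42.78 = 0.1469 s.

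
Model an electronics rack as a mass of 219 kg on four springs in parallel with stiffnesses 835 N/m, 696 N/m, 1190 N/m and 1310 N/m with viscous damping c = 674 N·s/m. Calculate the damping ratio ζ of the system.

0.359

Parallel springs add: k_eq = 835 + 696 + 1190 + 1310 = 4031 N/m.
ω_n = √(k_eq/m) = √(4031/219) = 4.290 rad/s.
Critical damping c_c = 2√(k_eq·m) = 2√(4031 × 219) = 1879 N·s/m, so ζ = c/c_c = 674/1879 = 0.3587.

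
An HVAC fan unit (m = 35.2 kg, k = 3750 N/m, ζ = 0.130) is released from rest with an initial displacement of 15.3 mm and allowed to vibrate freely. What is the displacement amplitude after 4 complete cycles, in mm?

Logarithmic decrement δ = 2πζ/√(1 − ζ²) = 2π × 0.1300/√(1 − 0.0169) = 0.8238.
After n cycles, x_n/x₀ = e^(−nδ), so x_4 = 15.3 × e^(−4 × 0.8238) = 15.3 × 0.03706 = 0.5670 mm.

0.567 mm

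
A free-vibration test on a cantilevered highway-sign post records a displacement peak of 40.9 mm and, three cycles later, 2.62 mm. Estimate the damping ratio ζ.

0.144

Logarithmic decrement δ = (1/n)·ln(x₀/x_n) = (1/3)·ln(40.9/2.62) = (1/3)·ln(15.61) = 0.9160.
ζ = δ/√(4π² + δ²) = 0.9160/√(39.48 + 0.839) = 0.9160/6.350 = 0.1443.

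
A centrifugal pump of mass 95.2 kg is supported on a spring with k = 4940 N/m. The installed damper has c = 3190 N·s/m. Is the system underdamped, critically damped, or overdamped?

c_c = 2√(k·m) = 1372 N·s/m; ζ = c/c_c = 3190/1372 = 2.33.
Since ζ > 1 the system is overdamped.

overdamped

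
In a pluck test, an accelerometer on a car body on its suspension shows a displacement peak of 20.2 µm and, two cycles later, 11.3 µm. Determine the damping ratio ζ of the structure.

0.0462

Logarithmic decrement δ = (1/n)·ln(x₀/x_n) = (1/2)·ln(20.2/11.3) = (1/2)·ln(1.788) = 0.2904.
ζ = δ/√(4π² + δ²) = 0.2904/√(39.48 + 0.0844) = 0.2904/6.290 = 0.04618.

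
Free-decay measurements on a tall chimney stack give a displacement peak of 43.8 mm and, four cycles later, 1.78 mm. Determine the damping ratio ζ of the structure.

0.126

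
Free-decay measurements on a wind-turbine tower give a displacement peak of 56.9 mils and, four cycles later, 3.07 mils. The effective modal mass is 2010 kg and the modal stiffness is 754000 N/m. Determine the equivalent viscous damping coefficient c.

Logarithmic decrement δ = (1/n)·ln(x₀/x_n) = (1/4)·ln(56.9/3.07) = (1/4)·ln(18.53) = 0.7299.
ζ = δ/√(4π² + δ²) = 0.7299/√(39.48 + 0.533) = 0.7299/6.325 = 0.1154.
c = ζ · 2√(km) = 0.1154 × 2√(754000 × 2010) = 0.1154 × 77860 = 8984 N·s/m.

8980 N·s/m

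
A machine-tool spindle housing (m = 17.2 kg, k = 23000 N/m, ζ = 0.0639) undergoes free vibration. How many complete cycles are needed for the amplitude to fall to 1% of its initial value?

Logarithmic decrement δ = 2πζ/√(1 − ζ²) = 2π × 0.06390/√(1 − 0.00408) = 0.4023.
x_n/x₀ = e^(−nδ) ≤ 0.01; take ln: n ≥ ln(1/0.01)/δ = 4.605/0.4023 = 11.45.
So 12 complete cycles are required.

12 cycles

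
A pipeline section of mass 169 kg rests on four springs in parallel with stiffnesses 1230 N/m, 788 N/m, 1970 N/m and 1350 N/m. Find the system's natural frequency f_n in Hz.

Parallel springs add: k_eq = 1230 + 788 + 1970 + 1350 = 5338 N/m.
ω_n = √(k_eq/m) = √(5338/169) = √31.59 = 5.620 rad/s.
f_n = ω_n/(2π) = 5.620/6.283 = 0.8945 Hz.

0.894 Hz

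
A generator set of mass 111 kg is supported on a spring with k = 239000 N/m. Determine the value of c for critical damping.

10300 N·s/m

c_c = 2√(k·m) = 2√(239000 × 111) = 2 × 5151 = 10300 N·s/m.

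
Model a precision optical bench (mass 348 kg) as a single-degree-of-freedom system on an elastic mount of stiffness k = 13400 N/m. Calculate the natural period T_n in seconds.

1.01 s

ω_n = √(k/m) = √(13400/348) = √38.51 = 6.205 rad/s.
T_n = 2π/ω_n = 6.283/6.205 = 1.013 s.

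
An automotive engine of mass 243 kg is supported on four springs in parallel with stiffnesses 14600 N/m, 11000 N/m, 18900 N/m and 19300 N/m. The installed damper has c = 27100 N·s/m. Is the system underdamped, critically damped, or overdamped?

overdamped

Parallel springs add: k_eq = 14600 + 11000 + 18900 + 19300 = 63800 N/m.
c_c = 2√(k_eq·m) = 7875 N·s/m; ζ = c/c_c = 27100/7875 = 3.44.
Since ζ > 1 the system is overdamped.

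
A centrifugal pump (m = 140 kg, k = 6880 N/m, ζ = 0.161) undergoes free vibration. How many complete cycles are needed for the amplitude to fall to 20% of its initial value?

2 cycles

Logarithmic decrement δ = 2πζ/√(1 − ζ²) = 2π × 0.1610/√(1 − 0.0259) = 1.025.
x_n/x₀ = e^(−nδ) ≤ 0.2; take ln: n ≥ ln(1/0.2)/δ = 1.609/1.025 = 1.570.
So 2 complete cycles are required.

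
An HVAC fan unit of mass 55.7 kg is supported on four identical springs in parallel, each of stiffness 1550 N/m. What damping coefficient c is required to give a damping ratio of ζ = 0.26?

306 N·s/m

Parallel springs add: k_eq = 4 × 1550 = 6200 N/m.
c_c = 2√(k_eq·m) = 2√(6200 × 55.7) = 1175 N·s/m.
c = ζ·c_c = 0.26 × 1175 = 305.6 N·s/m.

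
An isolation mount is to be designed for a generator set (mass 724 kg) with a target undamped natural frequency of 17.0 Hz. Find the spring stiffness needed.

ω_n = 2πf_n = 2π × 17.0 = 106.8 rad/s.
k = m·ω_n² = 724 × 106.8² = 724 × 11410 = 8260000 N/m.

8260000 N/m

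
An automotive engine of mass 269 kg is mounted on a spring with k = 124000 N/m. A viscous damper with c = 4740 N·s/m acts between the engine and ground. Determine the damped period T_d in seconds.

ω_n = √(k/m) = √(124000/269) = 21.47 rad/s.
Critical damping c_c = 2√(k·m) = 2√(124000 × 269) = 11550 N·s/m, so ζ = c/c_c = 4740/11550 = 0.4104.
ω_d = ω_n√(1 − ζ²) = 21.47 × √(1 − 0.168) = 19.58 rad/s.
T_d = 2π/ω_d = 0.3209 s.

0.321 s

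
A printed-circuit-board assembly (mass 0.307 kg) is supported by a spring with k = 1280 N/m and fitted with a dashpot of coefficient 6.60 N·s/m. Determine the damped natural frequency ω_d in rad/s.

ω_n = √(k/m) = √(1280/0.307) = 64.57 rad/s.
Critical damping c_c = 2√(k·m) = 2√(1280 × 0.307) = 39.65 N·s/m, so ζ = c/c_c = 6.60/39.65 = 0.1665.
ω_d = ω_n√(1 − ζ²) = 64.57 × √(1 − 0.0277) = 63.67 rad/s.

63.7 rad/s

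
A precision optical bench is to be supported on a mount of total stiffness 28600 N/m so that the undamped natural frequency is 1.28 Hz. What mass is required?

442 kg

ω_n = 2πf_n = 2π × 1.28 = 8.042 rad/s.
m = k/ω_n² = 28600/8.042² = 28600/64.68 = 442.2 kg.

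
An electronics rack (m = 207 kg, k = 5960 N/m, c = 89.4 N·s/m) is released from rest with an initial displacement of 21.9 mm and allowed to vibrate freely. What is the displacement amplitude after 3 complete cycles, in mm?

10.3 mm

ζ = c/(2√(km)) = 89.4/(2√(5960 × 207)) = 89.4/2221 = 0.04024.
Logarithmic decrement δ = 2πζ/√(1 − ζ²) = 2π × 0.04024/√(1 − 0.00162) = 0.2531.
After n cycles, x_n/x₀ = e^(−nδ), so x_3 = 21.9 × e^(−3 × 0.2531) = 21.9 × 0.4680 = 10.25 mm.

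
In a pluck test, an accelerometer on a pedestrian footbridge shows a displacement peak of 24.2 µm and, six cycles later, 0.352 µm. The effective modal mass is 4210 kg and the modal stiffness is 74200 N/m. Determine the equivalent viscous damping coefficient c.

3940 N·s/m

Logarithmic decrement δ = (1/n)·ln(x₀/x_n) = (1/6)·ln(24.2/0.352) = (1/6)·ln(68.75) = 0.7051.
ζ = δ/√(4π² + δ²) = 0.7051/√(39.48 + 0.497) = 0.7051/6.323 = 0.1115.
c = ζ · 2√(km) = 0.1115 × 2√(74200 × 4210) = 0.1115 × 35350 = 3942 N·s/m.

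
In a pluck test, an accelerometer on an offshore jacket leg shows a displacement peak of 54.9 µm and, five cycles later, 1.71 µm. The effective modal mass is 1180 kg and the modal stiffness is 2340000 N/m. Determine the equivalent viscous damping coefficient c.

Logarithmic decrement δ = (1/n)·ln(x₀/x_n) = (1/5)·ln(54.9/1.71) = (1/5)·ln(32.11) = 0.6938.
ζ = δ/√(4π² + δ²) = 0.6938/√(39.48 + 0.481) = 0.6938/6.321 = 0.1098.
c = ζ · 2√(km) = 0.1098 × 2√(2340000 × 1180) = 0.1098 × 105100 = 11530 N·s/m.

11500 N·s/m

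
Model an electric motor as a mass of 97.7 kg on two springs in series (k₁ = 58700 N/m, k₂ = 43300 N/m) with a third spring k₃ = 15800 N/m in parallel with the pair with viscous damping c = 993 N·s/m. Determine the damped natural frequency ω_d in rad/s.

Series pair: k_s = k₁k₂/(k₁+k₂) = (58700)(43300)/(58700 + 43300) = 24920 N/m. In parallel with k₃: k_eq = 24920 + 15800 = 40720 N/m.
ω_n = √(k_eq/m) = √(40720/97.7) = 20.42 rad/s.
Critical damping c_c = 2√(k_eq·m) = 2√(40720 × 97.7) = 3989 N·s/m, so ζ = c/c_c = 993/3989 = 0.2489.
ω_d = ω_n√(1 − ζ²) = 20.42 × √(1 − 0.0620) = 19.77 rad/s.

19.8 rad/s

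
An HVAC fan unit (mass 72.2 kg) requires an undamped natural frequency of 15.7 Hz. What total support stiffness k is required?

ω_n = 2πf_n = 2π × 15.7 = 98.65 rad/s.
k = m·ω_n² = 72.2 × 98.65² = 72.2 × 9731 = 702600 N/m.

703000 N/m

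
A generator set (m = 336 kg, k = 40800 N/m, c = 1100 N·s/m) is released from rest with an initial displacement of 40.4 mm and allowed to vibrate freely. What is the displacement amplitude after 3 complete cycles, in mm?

2.38 mm

ζ = c/(2√(km)) = 1100/(2√(40800 × 336)) = 1100/7405 = 0.1485.
Logarithmic decrement δ = 2πζ/√(1 − ζ²) = 2π × 0.1485/√(1 − 0.0221) = 0.9438.
After n cycles, x_n/x₀ = e^(−nδ), so x_3 = 40.4 × e^(−3 × 0.9438) = 40.4 × 0.05893 = 2.381 mm.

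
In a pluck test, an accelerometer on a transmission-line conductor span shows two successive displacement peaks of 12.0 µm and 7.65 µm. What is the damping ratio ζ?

0.0715

Logarithmic decrement δ = (1/n)·ln(x₀/x_n) = (1/1)·ln(12.0/7.65) = (1/1)·ln(1.569) = 0.4502.
ζ = δ/√(4π² + δ²) = 0.4502/√(39.48 + 0.203) = 0.4502/6.299 = 0.07147.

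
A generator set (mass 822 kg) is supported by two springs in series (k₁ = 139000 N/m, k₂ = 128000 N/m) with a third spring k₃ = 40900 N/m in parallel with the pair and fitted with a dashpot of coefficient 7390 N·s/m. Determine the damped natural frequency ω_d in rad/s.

10.5 rad/s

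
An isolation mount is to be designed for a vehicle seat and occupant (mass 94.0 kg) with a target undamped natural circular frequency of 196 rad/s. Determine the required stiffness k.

k = m·ω_n² = 94.0 × 196.0² = 94.0 × 38420 = 3611000 N/m.

3610000 N/m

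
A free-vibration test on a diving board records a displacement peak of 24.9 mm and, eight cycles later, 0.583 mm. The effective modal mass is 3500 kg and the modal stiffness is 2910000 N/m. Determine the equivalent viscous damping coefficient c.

15000 N·s/m

Logarithmic decrement δ = (1/n)·ln(x₀/x_n) = (1/8)·ln(24.9/0.583) = (1/8)·ln(42.71) = 0.4693.
ζ = δ/√(4π² + δ²) = 0.4693/√(39.48 + 0.220) = 0.4693/6.301 = 0.07448.
c = ζ · 2√(km) = 0.07448 × 2√(2910000 × 3500) = 0.07448 × 201800 = 15030 N·s/m.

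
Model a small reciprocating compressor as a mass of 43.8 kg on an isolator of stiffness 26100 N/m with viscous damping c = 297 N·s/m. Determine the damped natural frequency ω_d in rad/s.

24.2 rad/s

ω_n = √(k/m) = √(26100/43.8) = 24.41 rad/s.
Critical damping c_c = 2√(k·m) = 2√(26100 × 43.8) = 2138 N·s/m, so ζ = c/c_c = 297/2138 = 0.1389.
ω_d = ω_n√(1 − ζ²) = 24.41 × √(1 − 0.0193) = 24.17 rad/s.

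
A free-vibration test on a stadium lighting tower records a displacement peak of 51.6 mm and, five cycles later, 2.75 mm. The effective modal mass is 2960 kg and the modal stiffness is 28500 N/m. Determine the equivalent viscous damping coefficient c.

1710 N·s/m

Logarithmic decrement δ = (1/n)·ln(x₀/x_n) = (1/5)·ln(51.6/2.75) = (1/5)·ln(18.76) = 0.5864.
ζ = δ/√(4π² + δ²) = 0.5864/√(39.48 + 0.344) = 0.5864/6.310 = 0.09292.
c = ζ · 2√(km) = 0.09292 × 2√(28500 × 2960) = 0.09292 × 18370 = 1707 N·s/m.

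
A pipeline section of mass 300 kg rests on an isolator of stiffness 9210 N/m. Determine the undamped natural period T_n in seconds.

ω_n = √(k/m) = √(9210/300) = √30.70 = 5.541 rad/s.
T_n = 2π/ω_n = 6.283/5.541 = 1.134 s.

1.13 s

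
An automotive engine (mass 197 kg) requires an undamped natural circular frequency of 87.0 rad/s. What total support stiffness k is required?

k = m·ω_n² = 197 × 87.00² = 197 × 7569 = 1491000 N/m.

1490000 N/m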